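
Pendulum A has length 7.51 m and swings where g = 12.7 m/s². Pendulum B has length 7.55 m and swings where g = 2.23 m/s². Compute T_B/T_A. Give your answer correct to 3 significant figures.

2.39

T = 2π√(L/g), so T_B/T_A = √((L_B/g_B)/(L_A/g_A)) = √((7.55/2.23)/(7.51/12.7)) = 2.39.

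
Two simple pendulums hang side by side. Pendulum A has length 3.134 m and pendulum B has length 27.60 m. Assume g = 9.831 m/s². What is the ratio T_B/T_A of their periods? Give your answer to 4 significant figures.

T ∝ √L, so T_B/T_A = √(L_B/L_A) = √(27.60/3.134) = 2.968.

2.968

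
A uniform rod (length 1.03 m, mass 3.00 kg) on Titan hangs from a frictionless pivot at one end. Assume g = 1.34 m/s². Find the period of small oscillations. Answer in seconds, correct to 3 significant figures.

For a physical pendulum T = 2π√(I/(mgd)), with d = 0.5150 m from pivot to centre of mass.
I_cm = mL²/12 = 3.00 × 1.03²/12 = 0.2652 kg·m²; I = I_cm + md² = 0.2652 + 3.00 × 0.5150² = 1.061 kg·m².
T = 2π√(1.061/(3.00 × 1.34 × 0.5150)) = 4.50 s.

4.50 s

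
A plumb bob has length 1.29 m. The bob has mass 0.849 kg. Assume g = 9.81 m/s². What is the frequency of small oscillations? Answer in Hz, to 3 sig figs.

0.439 Hz

T = 2π√(L/g) = 2π√(1.29/9.81) = 2.278 s, so f = 1/T = 0.439 Hz.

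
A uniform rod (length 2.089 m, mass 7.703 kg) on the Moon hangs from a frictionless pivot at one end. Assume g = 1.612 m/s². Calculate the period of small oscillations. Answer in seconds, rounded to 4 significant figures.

5.840 s

For a physical pendulum T = 2π√(I/(mgd)), with d = 1.0445 m from pivot to centre of mass.
I_cm = mL²/12 = 7.703 × 2.089²/12 = 2.8013 kg·m²; I = I_cm + md² = 2.8013 + 7.703 × 1.0445² = 11.205 kg·m².
T = 2π√(11.205/(7.703 × 1.612 × 1.0445)) = 5.840 s.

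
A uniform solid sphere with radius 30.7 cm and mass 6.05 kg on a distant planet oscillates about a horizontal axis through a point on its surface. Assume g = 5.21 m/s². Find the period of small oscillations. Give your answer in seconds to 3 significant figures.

1.80 s

I_cm = (2/5)mr² = 0.2281 kg·m². The pivot is at distance d = 0.307 m from the centre of mass.
By the parallel-axis theorem, I = I_cm + md² = 0.2281 + 0.5702 = 0.7983 kg·m².
T = 2π√(I/(mgd)) = 2π√(0.7983/(6.05 × 5.21 × 0.307)) = 1.80 s.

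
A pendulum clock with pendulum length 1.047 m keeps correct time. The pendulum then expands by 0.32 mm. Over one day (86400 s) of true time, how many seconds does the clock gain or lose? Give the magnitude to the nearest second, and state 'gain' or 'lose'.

lose 13 s

T ∝ √L, so T'/T = √(1.04732/1.047) = 1.00015.
In 86400 s of true time the clock registers 86400/1.00015 = 86386.8 s, so it loses 13 s.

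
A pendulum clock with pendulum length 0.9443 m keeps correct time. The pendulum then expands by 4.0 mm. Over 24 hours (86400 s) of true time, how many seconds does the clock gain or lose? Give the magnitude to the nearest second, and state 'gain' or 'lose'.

lose 182 s

T ∝ √L, so T'/T = √(0.94830/0.9443) = 1.00212.
In 86400 s of true time the clock registers 86400/1.00212 = 86217.6 s, so it loses 182 s.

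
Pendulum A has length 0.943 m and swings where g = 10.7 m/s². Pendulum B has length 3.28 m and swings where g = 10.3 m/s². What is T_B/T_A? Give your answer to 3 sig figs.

1.90

T = 2π√(L/g), so T_B/T_A = √((L_B/g_B)/(L_A/g_A)) = √((3.28/10.3)/(0.943/10.7)) = 1.90.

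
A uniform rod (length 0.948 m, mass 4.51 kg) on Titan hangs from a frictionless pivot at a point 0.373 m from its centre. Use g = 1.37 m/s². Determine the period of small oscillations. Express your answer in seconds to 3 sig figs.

For a physical pendulum T = 2π√(I/(mgd)), with d = 0.3730 m from pivot to centre of mass.
I_cm = mL²/12 = 4.51 × 0.948²/12 = 0.3378 kg·m²; I = I_cm + md² = 0.3378 + 4.51 × 0.3730² = 0.9652 kg·m².
T = 2π√(0.9652/(4.51 × 1.37 × 0.3730)) = 4.07 s.

4.07 s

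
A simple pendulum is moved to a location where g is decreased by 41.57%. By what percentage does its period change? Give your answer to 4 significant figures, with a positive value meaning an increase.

30.82%

T ∝ 1/√g, so T'/T = 1/√(0.58430) = 1.3082.
Percentage change in T = (1.3082 − 1) × 100% = 30.82%.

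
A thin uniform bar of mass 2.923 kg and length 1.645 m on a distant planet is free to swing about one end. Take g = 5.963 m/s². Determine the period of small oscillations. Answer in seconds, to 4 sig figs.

For a physical pendulum T = 2π√(I/(mgd)), with d = 0.82250 m from pivot to centre of mass.
I_cm = mL²/12 = 2.923 × 1.645²/12 = 0.65914 kg·m²; I = I_cm + md² = 0.65914 + 2.923 × 0.82250² = 2.6366 kg·m².
T = 2π√(2.6366/(2.923 × 5.963 × 0.82250)) = 2.695 s.

2.695 s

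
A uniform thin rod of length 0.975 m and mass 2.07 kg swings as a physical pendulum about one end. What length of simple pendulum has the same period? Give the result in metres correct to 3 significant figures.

0.650 m

The equivalent simple-pendulum length is L_eq = I/(md), where I is about the pivot and d = 0.4875 m.
I_cm = (1/12)mL² = 0.1640 kg·m², so I = I_cm + md² = 0.1640 + 0.4919 = 0.6559 kg·m².
L_eq = 0.6559/(2.07 × 0.4875) = 0.650 m.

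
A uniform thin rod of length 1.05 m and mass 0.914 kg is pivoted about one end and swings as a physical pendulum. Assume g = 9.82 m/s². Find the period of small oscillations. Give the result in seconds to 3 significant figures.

For a physical pendulum T = 2π√(I/(mgd)), with d = 0.5250 m from pivot to centre of mass.
I_cm = mL²/12 = 0.914 × 1.05²/12 = 0.08397 kg·m²; I = I_cm + md² = 0.08397 + 0.914 × 0.5250² = 0.3359 kg·m².
T = 2π√(0.3359/(0.914 × 9.82 × 0.5250)) = 1.68 s.

1.68 s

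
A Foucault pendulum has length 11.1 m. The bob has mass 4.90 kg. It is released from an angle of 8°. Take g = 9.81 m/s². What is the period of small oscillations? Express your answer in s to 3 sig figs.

6.68 s

T = 2π√(L/g) = 2π√(11.1/9.81) = 2π × 1.064 = 6.68 s.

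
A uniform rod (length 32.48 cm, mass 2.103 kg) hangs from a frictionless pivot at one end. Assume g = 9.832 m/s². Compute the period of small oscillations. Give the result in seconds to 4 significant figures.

0.9324 s

For a physical pendulum T = 2π√(I/(mgd)), with d = 0.16240 m from pivot to centre of mass.
I_cm = mL²/12 = 2.103 × 0.3248²/12 = 0.018488 kg·m²; I = I_cm + md² = 0.018488 + 2.103 × 0.16240² = 0.073952 kg·m².
T = 2π√(0.073952/(2.103 × 9.832 × 0.16240)) = 0.9324 s.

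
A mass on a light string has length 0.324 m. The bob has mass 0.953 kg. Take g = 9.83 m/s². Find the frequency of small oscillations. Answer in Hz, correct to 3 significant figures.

T = 2π√(L/g) = 2π√(0.324/9.83) = 1.141 s, so f = 1/T = 0.877 Hz.

0.877 Hz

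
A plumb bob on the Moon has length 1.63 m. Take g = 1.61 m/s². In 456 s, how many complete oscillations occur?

T = 2π√(L/g) = 2π√(1.63/1.61) = 6.322 s.
Number of complete oscillations = ⌊456/6.322⌋ = ⌊72.13⌋ = 72.

72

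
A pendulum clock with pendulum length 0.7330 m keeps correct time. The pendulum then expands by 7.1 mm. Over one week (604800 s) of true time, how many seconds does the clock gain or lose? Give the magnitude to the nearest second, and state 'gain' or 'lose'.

T ∝ √L, so T'/T = √(0.74010/0.7330) = 1.00483.
In 604800 s of true time the clock registers 604800/1.00483 = 601892.0 s, so it loses 2908 s.

lose 2908 s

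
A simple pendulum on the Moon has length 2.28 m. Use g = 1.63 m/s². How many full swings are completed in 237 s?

31

T = 2π√(L/g) = 2π√(2.28/1.63) = 7.431 s.
Number of complete oscillations = ⌊237/7.431⌋ = ⌊31.89⌋ = 31.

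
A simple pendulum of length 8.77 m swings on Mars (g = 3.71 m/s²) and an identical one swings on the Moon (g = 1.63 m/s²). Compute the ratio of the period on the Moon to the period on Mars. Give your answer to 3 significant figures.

T ∝ 1/√g, so T₂/T₁ = √(g₁/g₂) = √(3.71/1.63) = 1.51.

1.51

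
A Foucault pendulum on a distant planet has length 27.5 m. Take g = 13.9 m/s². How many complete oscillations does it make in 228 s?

T = 2π√(L/g) = 2π√(27.5/13.9) = 8.838 s.
Number of complete oscillations = ⌊228/8.838⌋ = ⌊25.80⌋ = 25.

25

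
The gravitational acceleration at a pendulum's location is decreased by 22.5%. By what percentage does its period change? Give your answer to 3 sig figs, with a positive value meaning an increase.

13.6%

T ∝ 1/√g, so T'/T = 1/√(0.7750) = 1.136.
Percentage change in T = (1.136 − 1) × 100% = 13.6%.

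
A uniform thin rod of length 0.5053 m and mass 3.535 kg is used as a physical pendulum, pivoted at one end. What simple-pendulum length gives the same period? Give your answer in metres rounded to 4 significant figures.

The equivalent simple-pendulum length is L_eq = I/(md), where I is about the pivot and d = 0.25265 m.
I_cm = (1/12)mL² = 0.075215 kg·m², so I = I_cm + md² = 0.075215 + 0.22565 = 0.30086 kg·m².
L_eq = 0.30086/(3.535 × 0.25265) = 0.3369 m.

0.3369 m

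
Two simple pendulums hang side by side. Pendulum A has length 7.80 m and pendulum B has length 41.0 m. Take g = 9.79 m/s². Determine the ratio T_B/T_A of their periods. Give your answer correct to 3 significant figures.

T ∝ √L, so T_B/T_A = √(L_B/L_A) = √(41.0/7.80) = 2.29.

2.29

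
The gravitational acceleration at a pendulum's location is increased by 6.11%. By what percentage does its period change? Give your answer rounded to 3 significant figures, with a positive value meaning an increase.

T ∝ 1/√g, so T'/T = 1/√(1.061) = 0.9708.
Percentage change in T = (0.9708 − 1) × 100% = -2.92%.

-2.92%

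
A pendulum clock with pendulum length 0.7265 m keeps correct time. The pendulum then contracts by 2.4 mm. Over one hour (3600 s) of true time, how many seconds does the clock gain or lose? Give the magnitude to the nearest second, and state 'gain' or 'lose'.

T ∝ √L, so T'/T = √(0.72410/0.7265) = 0.998347.
In 3600 s of true time the clock registers 3600/0.998347 = 3606.0 s, so it gains 6 s.

gain 6 s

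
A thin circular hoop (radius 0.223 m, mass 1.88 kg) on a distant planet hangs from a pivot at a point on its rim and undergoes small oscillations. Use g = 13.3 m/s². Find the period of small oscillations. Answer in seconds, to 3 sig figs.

1.15 s

I_cm = mr² = 0.09349 kg·m². The pivot is at distance d = 0.223 m from the centre of mass.
By the parallel-axis theorem, I = I_cm + md² = 0.09349 + 0.09349 = 0.1870 kg·m².
T = 2π√(I/(mgd)) = 2π√(0.1870/(1.88 × 13.3 × 0.223)) = 1.15 s.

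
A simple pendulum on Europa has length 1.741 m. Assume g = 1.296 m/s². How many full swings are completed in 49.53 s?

T = 2π√(L/g) = 2π√(1.741/1.296) = 7.2824 s.
Number of complete oscillations = ⌊49.53/7.2824⌋ = ⌊6.8013⌋ = 6.

6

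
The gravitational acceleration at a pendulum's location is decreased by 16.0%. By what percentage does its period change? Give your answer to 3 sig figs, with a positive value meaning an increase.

T ∝ 1/√g, so T'/T = 1/√(0.8400) = 1.091.
Percentage change in T = (1.091 − 1) × 100% = 9.11%.

9.11%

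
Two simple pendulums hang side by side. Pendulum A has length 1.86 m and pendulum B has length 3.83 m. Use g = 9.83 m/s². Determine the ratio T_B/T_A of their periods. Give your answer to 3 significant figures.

1.43

T ∝ √L, so T_B/T_A = √(L_B/L_A) = √(3.83/1.86) = 1.43.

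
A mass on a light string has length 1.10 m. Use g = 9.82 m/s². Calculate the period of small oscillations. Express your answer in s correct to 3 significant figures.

2.10 s

T = 2π√(L/g) = 2π√(1.10/9.82) = 2π × 0.3347 = 2.10 s.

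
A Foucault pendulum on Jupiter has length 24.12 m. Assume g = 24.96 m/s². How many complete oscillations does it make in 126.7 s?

T = 2π√(L/g) = 2π√(24.12/24.96) = 6.1766 s.
Number of complete oscillations = ⌊126.7/6.1766⌋ = ⌊20.513⌋ = 20.

20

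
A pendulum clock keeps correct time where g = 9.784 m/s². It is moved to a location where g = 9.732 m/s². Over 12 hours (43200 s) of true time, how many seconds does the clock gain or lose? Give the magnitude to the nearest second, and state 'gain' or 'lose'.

lose 115 s

The clock's period scales as T ∝ 1/√g, so T'/T = √(9.784/9.732) = 1.00267.
In 43200 s of true time the clock registers 43200/1.00267 = 43085.0 s, so it loses 115 s.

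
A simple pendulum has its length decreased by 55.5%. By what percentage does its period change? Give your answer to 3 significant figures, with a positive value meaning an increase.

T ∝ √L, so T'/T = √(0.4450) = 0.6671.
Percentage change in T = (0.6671 − 1) × 100% = -33.3%.

-33.3%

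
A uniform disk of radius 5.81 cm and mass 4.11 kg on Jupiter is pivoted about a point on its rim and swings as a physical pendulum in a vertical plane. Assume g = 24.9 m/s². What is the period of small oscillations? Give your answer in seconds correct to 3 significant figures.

0.372 s

I_cm = ½mr² = 0.006937 kg·m². The pivot is at distance d = 0.0581 m from the centre of mass.
By the parallel-axis theorem, I = I_cm + md² = 0.006937 + 0.01387 = 0.02081 kg·m².
T = 2π√(I/(mgd)) = 2π√(0.02081/(4.11 × 24.9 × 0.0581)) = 0.372 s.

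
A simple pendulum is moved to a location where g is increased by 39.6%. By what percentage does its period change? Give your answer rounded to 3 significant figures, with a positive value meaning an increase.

-15.4%

T ∝ 1/√g, so T'/T = 1/√(1.396) = 0.8464.
Percentage change in T = (0.8464 − 1) × 100% = -15.4%.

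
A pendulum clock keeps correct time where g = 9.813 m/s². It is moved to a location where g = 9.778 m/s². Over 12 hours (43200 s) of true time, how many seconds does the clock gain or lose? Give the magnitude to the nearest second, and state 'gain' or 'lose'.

The clock's period scales as T ∝ 1/√g, so T'/T = √(9.813/9.778) = 1.00179.
In 43200 s of true time the clock registers 43200/1.00179 = 43122.9 s, so it loses 77 s.

lose 77 s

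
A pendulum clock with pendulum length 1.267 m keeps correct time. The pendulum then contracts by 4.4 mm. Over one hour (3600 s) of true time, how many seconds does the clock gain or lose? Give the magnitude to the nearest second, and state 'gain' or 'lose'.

T ∝ √L, so T'/T = √(1.26260/1.267) = 0.998262.
In 3600 s of true time the clock registers 3600/0.998262 = 3606.3 s, so it gains 6 s.

gain 6 s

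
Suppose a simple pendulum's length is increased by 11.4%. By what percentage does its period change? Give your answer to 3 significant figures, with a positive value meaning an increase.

5.55%

T ∝ √L, so T'/T = √(1.114) = 1.055.
Percentage change in T = (1.055 − 1) × 100% = 5.55%.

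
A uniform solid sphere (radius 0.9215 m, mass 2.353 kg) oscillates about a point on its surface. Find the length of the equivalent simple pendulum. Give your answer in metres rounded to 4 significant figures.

The equivalent simple-pendulum length is L_eq = I/(md), where I is about the pivot and d = 0.92150 m.
I_cm = (2/5)mR² = 0.79923 kg·m², so I = I_cm + md² = 0.79923 + 1.9981 = 2.7973 kg·m².
L_eq = 2.7973/(2.353 × 0.92150) = 1.290 m.

1.290 m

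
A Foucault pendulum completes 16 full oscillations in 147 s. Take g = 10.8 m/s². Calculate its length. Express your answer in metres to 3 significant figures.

T = 147/16 = 9.188 s.
From T = 2π√(L/g), L = gT²/(4π²) = 10.8 × 9.188²/(4π²) = 23.1 m.

23.1 m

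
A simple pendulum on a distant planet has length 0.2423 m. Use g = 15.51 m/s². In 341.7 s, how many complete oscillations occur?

T = 2π√(L/g) = 2π√(0.2423/15.51) = 0.78533 s.
Number of complete oscillations = ⌊341.7/0.78533⌋ = ⌊435.11⌋ = 435.

435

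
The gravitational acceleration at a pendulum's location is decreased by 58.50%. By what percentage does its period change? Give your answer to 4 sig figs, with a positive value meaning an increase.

T ∝ 1/√g, so T'/T = 1/√(0.41500) = 1.5523.
Percentage change in T = (1.5523 − 1) × 100% = 55.23%.

55.23%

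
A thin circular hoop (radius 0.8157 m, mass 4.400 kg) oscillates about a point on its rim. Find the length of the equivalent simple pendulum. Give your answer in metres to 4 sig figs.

1.631 m

The equivalent simple-pendulum length is L_eq = I/(md), where I is about the pivot and d = 0.81570 m.
I_cm = mR² = 2.9276 kg·m², so I = I_cm + md² = 2.9276 + 2.9276 = 5.8552 kg·m².
L_eq = 5.8552/(4.400 × 0.81570) = 1.631 m.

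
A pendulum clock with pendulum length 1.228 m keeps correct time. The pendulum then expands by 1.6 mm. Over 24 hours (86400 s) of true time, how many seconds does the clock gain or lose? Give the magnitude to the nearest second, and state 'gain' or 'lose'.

lose 56 s

T ∝ √L, so T'/T = √(1.22960/1.228) = 1.00065.
In 86400 s of true time the clock registers 86400/1.00065 = 86343.8 s, so it loses 56 s.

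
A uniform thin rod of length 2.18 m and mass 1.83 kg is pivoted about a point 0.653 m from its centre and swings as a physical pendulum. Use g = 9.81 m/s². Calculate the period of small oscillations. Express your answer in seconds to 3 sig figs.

For a physical pendulum T = 2π√(I/(mgd)), with d = 0.6530 m from pivot to centre of mass.
I_cm = mL²/12 = 1.83 × 2.18²/12 = 0.7247 kg·m²; I = I_cm + md² = 0.7247 + 1.83 × 0.6530² = 1.505 kg·m².
T = 2π√(1.505/(1.83 × 9.81 × 0.6530)) = 2.25 s.

2.25 s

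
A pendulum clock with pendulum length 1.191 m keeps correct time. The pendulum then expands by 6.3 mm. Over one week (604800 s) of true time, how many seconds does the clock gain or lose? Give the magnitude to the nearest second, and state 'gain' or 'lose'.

T ∝ √L, so T'/T = √(1.19730/1.191) = 1.00264.
In 604800 s of true time the clock registers 604800/1.00264 = 603206.7 s, so it loses 1593 s.

lose 1593 s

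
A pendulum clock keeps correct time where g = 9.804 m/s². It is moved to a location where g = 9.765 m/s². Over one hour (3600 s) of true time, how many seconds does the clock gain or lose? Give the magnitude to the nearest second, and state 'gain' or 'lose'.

The clock's period scales as T ∝ 1/√g, so T'/T = √(9.804/9.765) = 1.00199.
In 3600 s of true time the clock registers 3600/1.00199 = 3592.8 s, so it loses 7 s.

lose 7 s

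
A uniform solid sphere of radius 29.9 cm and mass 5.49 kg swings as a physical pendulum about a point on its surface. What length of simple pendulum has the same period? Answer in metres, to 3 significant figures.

0.419 m

The equivalent simple-pendulum length is L_eq = I/(md), where I is about the pivot and d = 0.2990 m.
I_cm = (2/5)mR² = 0.1963 kg·m², so I = I_cm + md² = 0.1963 + 0.4908 = 0.6871 kg·m².
L_eq = 0.6871/(5.49 × 0.2990) = 0.419 m.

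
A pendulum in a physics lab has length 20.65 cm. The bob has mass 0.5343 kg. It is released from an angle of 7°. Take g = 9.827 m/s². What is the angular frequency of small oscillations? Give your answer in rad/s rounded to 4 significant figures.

ω = √(g/L) = √(9.827/0.2065) = 6.898 rad/s.

6.898 rad/s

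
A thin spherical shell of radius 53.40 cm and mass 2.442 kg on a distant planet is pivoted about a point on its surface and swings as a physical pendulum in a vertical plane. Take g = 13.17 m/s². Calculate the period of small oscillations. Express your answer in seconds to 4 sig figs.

1.633 s

I_cm = (2/3)mr² = 0.46423 kg·m². The pivot is at distance d = 0.5340 m from the centre of mass.
By the parallel-axis theorem, I = I_cm + md² = 0.46423 + 0.69635 = 1.1606 kg·m².
T = 2π√(I/(mgd)) = 2π√(1.1606/(2.442 × 13.17 × 0.5340)) = 1.633 s.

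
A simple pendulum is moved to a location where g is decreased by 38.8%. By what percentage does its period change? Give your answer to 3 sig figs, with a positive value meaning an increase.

27.8%

T ∝ 1/√g, so T'/T = 1/√(0.6120) = 1.278.
Percentage change in T = (1.278 − 1) × 100% = 27.8%.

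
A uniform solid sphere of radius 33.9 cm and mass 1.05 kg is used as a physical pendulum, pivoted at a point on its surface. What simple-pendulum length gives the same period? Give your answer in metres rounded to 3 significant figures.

0.475 m

The equivalent simple-pendulum length is L_eq = I/(md), where I is about the pivot and d = 0.3390 m.
I_cm = (2/5)mR² = 0.04827 kg·m², so I = I_cm + md² = 0.04827 + 0.1207 = 0.1689 kg·m².
L_eq = 0.1689/(1.05 × 0.3390) = 0.475 m.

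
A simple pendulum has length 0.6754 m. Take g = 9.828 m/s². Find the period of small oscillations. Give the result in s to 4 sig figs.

1.647 s

T = 2π√(L/g) = 2π√(0.6754/9.828) = 2π × 0.26215 = 1.647 s.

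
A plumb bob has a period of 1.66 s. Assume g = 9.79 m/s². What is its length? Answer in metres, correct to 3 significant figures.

From T = 2π√(L/g), L = gT²/(4π²) = 9.79 × 1.660²/(4π²) = 0.683 m.

0.683 m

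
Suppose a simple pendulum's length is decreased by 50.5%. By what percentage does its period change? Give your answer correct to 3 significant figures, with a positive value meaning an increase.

T ∝ √L, so T'/T = √(0.4950) = 0.7036.
Percentage change in T = (0.7036 − 1) × 100% = -29.6%.

-29.6%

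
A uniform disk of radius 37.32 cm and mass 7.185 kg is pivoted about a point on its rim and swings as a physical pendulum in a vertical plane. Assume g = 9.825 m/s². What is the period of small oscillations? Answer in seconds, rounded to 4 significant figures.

I_cm = ½mr² = 0.50036 kg·m². The pivot is at distance d = 0.3732 m from the centre of mass.
By the parallel-axis theorem, I = I_cm + md² = 0.50036 + 1.0007 = 1.5011 kg·m².
T = 2π√(I/(mgd)) = 2π√(1.5011/(7.185 × 9.825 × 0.3732)) = 1.500 s.

1.500 s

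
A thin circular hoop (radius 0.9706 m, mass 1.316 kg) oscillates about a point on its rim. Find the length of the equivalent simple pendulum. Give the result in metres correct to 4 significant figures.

The equivalent simple-pendulum length is L_eq = I/(md), where I is about the pivot and d = 0.97060 m.
I_cm = mR² = 1.2398 kg·m², so I = I_cm + md² = 1.2398 + 1.2398 = 2.4795 kg·m².
L_eq = 2.4795/(1.316 × 0.97060) = 1.941 m.

1.941 m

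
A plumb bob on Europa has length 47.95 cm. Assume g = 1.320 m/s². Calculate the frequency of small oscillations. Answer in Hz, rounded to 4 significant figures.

T = 2π√(L/g) = 2π√(0.4795/1.320) = 3.7869 s, so f = 1/T = 0.2641 Hz.

0.2641 Hz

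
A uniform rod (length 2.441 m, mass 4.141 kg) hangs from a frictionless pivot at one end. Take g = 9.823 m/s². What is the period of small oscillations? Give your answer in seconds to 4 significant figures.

For a physical pendulum T = 2π√(I/(mgd)), with d = 1.2205 m from pivot to centre of mass.
I_cm = mL²/12 = 4.141 × 2.441²/12 = 2.0562 kg·m²; I = I_cm + md² = 2.0562 + 4.141 × 1.2205² = 8.2247 kg·m².
T = 2π√(8.2247/(4.141 × 9.823 × 1.2205)) = 2.557 s.

2.557 s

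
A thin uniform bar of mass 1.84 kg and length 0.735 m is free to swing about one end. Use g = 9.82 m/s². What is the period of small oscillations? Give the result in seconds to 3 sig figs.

1.40 s

For a physical pendulum T = 2π√(I/(mgd)), with d = 0.3675 m from pivot to centre of mass.
I_cm = mL²/12 = 1.84 × 0.735²/12 = 0.08283 kg·m²; I = I_cm + md² = 0.08283 + 1.84 × 0.3675² = 0.3313 kg·m².
T = 2π√(0.3313/(1.84 × 9.82 × 0.3675)) = 1.40 s.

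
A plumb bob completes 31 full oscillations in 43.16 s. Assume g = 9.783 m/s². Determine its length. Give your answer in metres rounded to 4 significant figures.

T = 43.16/31 = 1.3923 s.
From T = 2π√(L/g), L = gT²/(4π²) = 9.783 × 1.3923²/(4π²) = 0.4803 m.

0.4803 m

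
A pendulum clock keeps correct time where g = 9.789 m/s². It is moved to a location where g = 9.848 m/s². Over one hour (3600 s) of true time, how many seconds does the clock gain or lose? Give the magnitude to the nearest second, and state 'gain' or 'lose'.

gain 11 s

The clock's period scales as T ∝ 1/√g, so T'/T = √(9.789/9.848) = 0.997000.
In 3600 s of true time the clock registers 3600/0.997000 = 3610.8 s, so it gains 11 s.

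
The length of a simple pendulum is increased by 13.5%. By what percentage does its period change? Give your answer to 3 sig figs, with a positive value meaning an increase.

6.54%

T ∝ √L, so T'/T = √(1.135) = 1.065.
Percentage change in T = (1.065 − 1) × 100% = 6.54%.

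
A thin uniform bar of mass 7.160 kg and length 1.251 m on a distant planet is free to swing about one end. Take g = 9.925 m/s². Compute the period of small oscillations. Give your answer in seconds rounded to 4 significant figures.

For a physical pendulum T = 2π√(I/(mgd)), with d = 0.62550 m from pivot to centre of mass.
I_cm = mL²/12 = 7.160 × 1.251²/12 = 0.93378 kg·m²; I = I_cm + md² = 0.93378 + 7.160 × 0.62550² = 3.7351 kg·m².
T = 2π√(3.7351/(7.160 × 9.925 × 0.62550)) = 1.821 s.

1.821 s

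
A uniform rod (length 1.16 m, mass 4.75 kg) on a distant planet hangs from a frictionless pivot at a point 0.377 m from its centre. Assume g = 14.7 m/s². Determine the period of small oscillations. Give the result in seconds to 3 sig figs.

1.35 s

For a physical pendulum T = 2π√(I/(mgd)), with d = 0.3770 m from pivot to centre of mass.
I_cm = mL²/12 = 4.75 × 1.16²/12 = 0.5326 kg·m²; I = I_cm + md² = 0.5326 + 4.75 × 0.3770² = 1.208 kg·m².
T = 2π√(1.208/(4.75 × 14.7 × 0.3770)) = 1.35 s.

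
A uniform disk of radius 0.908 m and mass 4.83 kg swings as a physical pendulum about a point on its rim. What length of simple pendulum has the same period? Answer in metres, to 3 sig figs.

The equivalent simple-pendulum length is L_eq = I/(md), where I is about the pivot and d = 0.9080 m.
I_cm = ½mR² = 1.991 kg·m², so I = I_cm + md² = 1.991 + 3.982 = 5.973 kg·m².
L_eq = 5.973/(4.83 × 0.9080) = 1.36 m.

1.36 m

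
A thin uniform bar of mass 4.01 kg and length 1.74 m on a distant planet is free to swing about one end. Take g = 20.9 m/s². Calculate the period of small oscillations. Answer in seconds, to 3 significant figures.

1.48 s

For a physical pendulum T = 2π√(I/(mgd)), with d = 0.8700 m from pivot to centre of mass.
I_cm = mL²/12 = 4.01 × 1.74²/12 = 1.012 kg·m²; I = I_cm + md² = 1.012 + 4.01 × 0.8700² = 4.047 kg·m².
T = 2π√(4.047/(4.01 × 20.9 × 0.8700)) = 1.48 s.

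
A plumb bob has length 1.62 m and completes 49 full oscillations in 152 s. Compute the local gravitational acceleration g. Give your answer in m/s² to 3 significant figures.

6.65 m/s²

T = 152/49 = 3.102 s.
From T = 2π√(L/g), g = 4π²L/T² = 4π² × 1.62/3.102² = 6.65 m/s².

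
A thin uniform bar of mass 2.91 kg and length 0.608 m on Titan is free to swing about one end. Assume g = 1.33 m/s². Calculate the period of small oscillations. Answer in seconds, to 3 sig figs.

3.47 s

For a physical pendulum T = 2π√(I/(mgd)), with d = 0.3040 m from pivot to centre of mass.
I_cm = mL²/12 = 2.91 × 0.608²/12 = 0.08964 kg·m²; I = I_cm + md² = 0.08964 + 2.91 × 0.3040² = 0.3586 kg·m².
T = 2π√(0.3586/(2.91 × 1.33 × 0.3040)) = 3.47 s.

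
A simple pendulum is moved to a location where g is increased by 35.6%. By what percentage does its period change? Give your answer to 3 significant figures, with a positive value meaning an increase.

T ∝ 1/√g, so T'/T = 1/√(1.356) = 0.8588.
Percentage change in T = (0.8588 − 1) × 100% = -14.1%.

-14.1%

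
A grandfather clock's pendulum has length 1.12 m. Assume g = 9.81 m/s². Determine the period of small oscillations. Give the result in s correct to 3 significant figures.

2.12 s

T = 2π√(L/g) = 2π√(1.12/9.81) = 2π × 0.3379 = 2.12 s.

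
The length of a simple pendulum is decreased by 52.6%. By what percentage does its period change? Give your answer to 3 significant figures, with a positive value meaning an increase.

T ∝ √L, so T'/T = √(0.4740) = 0.6885.
Percentage change in T = (0.6885 − 1) × 100% = -31.2%.

-31.2%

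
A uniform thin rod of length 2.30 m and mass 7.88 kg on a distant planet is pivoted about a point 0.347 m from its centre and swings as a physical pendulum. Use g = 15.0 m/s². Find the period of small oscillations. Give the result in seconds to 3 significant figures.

For a physical pendulum T = 2π√(I/(mgd)), with d = 0.3470 m from pivot to centre of mass.
I_cm = mL²/12 = 7.88 × 2.30²/12 = 3.474 kg·m²; I = I_cm + md² = 3.474 + 7.88 × 0.3470² = 4.423 kg·m².
T = 2π√(4.423/(7.88 × 15.0 × 0.3470)) = 2.06 s.

2.06 s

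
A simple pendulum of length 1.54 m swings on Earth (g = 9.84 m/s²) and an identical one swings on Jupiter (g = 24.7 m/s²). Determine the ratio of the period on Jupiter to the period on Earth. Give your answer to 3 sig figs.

T ∝ 1/√g, so T₂/T₁ = √(g₁/g₂) = √(9.84/24.7) = 0.631.

0.631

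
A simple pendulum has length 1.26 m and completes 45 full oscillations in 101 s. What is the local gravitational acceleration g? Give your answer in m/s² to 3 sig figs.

9.87 m/s²

T = 101/45 = 2.244 s.
From T = 2π√(L/g), g = 4π²L/T² = 4π² × 1.26/2.244² = 9.87 m/s².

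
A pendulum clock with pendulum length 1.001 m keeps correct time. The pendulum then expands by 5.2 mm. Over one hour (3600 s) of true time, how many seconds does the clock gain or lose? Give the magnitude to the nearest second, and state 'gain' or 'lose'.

T ∝ √L, so T'/T = √(1.00620/1.001) = 1.00259.
In 3600 s of true time the clock registers 3600/1.00259 = 3590.7 s, so it loses 9 s.

lose 9 s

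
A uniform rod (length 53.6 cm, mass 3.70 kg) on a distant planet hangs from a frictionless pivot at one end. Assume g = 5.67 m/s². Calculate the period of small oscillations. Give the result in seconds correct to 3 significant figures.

For a physical pendulum T = 2π√(I/(mgd)), with d = 0.2680 m from pivot to centre of mass.
I_cm = mL²/12 = 3.70 × 0.536²/12 = 0.08858 kg·m²; I = I_cm + md² = 0.08858 + 3.70 × 0.2680² = 0.3543 kg·m².
T = 2π√(0.3543/(3.70 × 5.67 × 0.2680)) = 1.58 s.

1.58 s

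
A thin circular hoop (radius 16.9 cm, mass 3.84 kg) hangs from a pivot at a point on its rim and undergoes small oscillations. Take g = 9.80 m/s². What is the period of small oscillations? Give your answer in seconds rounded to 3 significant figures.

I_cm = mr² = 0.1097 kg·m². The pivot is at distance d = 0.169 m from the centre of mass.
By the parallel-axis theorem, I = I_cm + md² = 0.1097 + 0.1097 = 0.2193 kg·m².
T = 2π√(I/(mgd)) = 2π√(0.2193/(3.84 × 9.80 × 0.169)) = 1.17 s.

1.17 s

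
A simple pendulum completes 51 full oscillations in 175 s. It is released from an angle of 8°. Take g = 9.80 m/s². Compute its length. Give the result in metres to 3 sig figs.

2.92 m

T = 175/51 = 3.431 s.
From T = 2π√(L/g), L = gT²/(4π²) = 9.80 × 3.431²/(4π²) = 2.92 m.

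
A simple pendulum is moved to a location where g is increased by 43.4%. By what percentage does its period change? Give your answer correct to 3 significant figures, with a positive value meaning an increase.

T ∝ 1/√g, so T'/T = 1/√(1.434) = 0.8351.
Percentage change in T = (0.8351 − 1) × 100% = -16.5%.

-16.5%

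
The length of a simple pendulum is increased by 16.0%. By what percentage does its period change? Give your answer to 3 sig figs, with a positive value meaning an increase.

7.70%

T ∝ √L, so T'/T = √(1.160) = 1.077.
Percentage change in T = (1.077 − 1) × 100% = 7.70%.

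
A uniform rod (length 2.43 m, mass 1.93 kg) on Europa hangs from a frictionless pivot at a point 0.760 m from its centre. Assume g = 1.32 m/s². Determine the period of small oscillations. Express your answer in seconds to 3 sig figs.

For a physical pendulum T = 2π√(I/(mgd)), with d = 0.7600 m from pivot to centre of mass.
I_cm = mL²/12 = 1.93 × 2.43²/12 = 0.9497 kg·m²; I = I_cm + md² = 0.9497 + 1.93 × 0.7600² = 2.064 kg·m².
T = 2π√(2.064/(1.93 × 1.32 × 0.7600)) = 6.49 s.

6.49 s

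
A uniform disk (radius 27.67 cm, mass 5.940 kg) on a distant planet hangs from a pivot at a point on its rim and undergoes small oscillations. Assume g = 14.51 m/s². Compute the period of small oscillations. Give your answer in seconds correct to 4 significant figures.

1.063 s

I_cm = ½mr² = 0.22739 kg·m². The pivot is at distance d = 0.2767 m from the centre of mass.
By the parallel-axis theorem, I = I_cm + md² = 0.22739 + 0.45478 = 0.68218 kg·m².
T = 2π√(I/(mgd)) = 2π√(0.68218/(5.940 × 14.51 × 0.2767)) = 1.063 s.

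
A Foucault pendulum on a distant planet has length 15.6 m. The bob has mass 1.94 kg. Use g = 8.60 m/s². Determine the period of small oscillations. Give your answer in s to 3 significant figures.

T = 2π√(L/g) = 2π√(15.6/8.60) = 2π × 1.347 = 8.46 s.

8.46 s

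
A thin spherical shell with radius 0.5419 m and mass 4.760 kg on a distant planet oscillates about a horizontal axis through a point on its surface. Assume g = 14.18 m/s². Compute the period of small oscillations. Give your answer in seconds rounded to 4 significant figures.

I_cm = (2/3)mr² = 0.93187 kg·m². The pivot is at distance d = 0.5419 m from the centre of mass.
By the parallel-axis theorem, I = I_cm + md² = 0.93187 + 1.3978 = 2.3297 kg·m².
T = 2π√(I/(mgd)) = 2π√(2.3297/(4.760 × 14.18 × 0.5419)) = 1.586 s.

1.586 s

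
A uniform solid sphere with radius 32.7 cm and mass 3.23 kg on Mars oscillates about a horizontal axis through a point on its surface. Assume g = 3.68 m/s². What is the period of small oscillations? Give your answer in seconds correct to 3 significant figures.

I_cm = (2/5)mr² = 0.1382 kg·m². The pivot is at distance d = 0.327 m from the centre of mass.
By the parallel-axis theorem, I = I_cm + md² = 0.1382 + 0.3454 = 0.4835 kg·m².
T = 2π√(I/(mgd)) = 2π√(0.4835/(3.23 × 3.68 × 0.327)) = 2.22 s.

2.22 s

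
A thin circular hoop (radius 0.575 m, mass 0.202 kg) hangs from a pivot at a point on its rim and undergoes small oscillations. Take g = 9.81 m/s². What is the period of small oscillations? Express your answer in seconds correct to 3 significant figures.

2.15 s

I_cm = mr² = 0.06679 kg·m². The pivot is at distance d = 0.575 m from the centre of mass.
By the parallel-axis theorem, I = I_cm + md² = 0.06679 + 0.06679 = 0.1336 kg·m².
T = 2π√(I/(mgd)) = 2π√(0.1336/(0.202 × 9.81 × 0.575)) = 2.15 s.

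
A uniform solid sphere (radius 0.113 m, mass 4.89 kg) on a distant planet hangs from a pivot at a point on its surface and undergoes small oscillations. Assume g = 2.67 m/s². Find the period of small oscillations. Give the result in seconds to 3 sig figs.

1.53 s

I_cm = (2/5)mr² = 0.02498 kg·m². The pivot is at distance d = 0.113 m from the centre of mass.
By the parallel-axis theorem, I = I_cm + md² = 0.02498 + 0.06244 = 0.08742 kg·m².
T = 2π√(I/(mgd)) = 2π√(0.08742/(4.89 × 2.67 × 0.113)) = 1.53 s.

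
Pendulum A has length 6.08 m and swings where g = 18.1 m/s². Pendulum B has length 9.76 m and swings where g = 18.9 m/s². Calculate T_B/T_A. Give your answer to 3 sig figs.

1.24

T = 2π√(L/g), so T_B/T_A = √((L_B/g_B)/(L_A/g_A)) = √((9.76/18.9)/(6.08/18.1)) = 1.24.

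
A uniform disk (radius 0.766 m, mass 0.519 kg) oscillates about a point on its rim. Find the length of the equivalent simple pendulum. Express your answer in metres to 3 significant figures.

1.15 m

The equivalent simple-pendulum length is L_eq = I/(md), where I is about the pivot and d = 0.7660 m.
I_cm = ½mR² = 0.1523 kg·m², so I = I_cm + md² = 0.1523 + 0.3045 = 0.4568 kg·m².
L_eq = 0.4568/(0.519 × 0.7660) = 1.15 m.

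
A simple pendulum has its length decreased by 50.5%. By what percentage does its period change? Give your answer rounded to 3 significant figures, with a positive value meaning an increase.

-29.6%

T ∝ √L, so T'/T = √(0.4950) = 0.7036.
Percentage change in T = (0.7036 − 1) × 100% = -29.6%.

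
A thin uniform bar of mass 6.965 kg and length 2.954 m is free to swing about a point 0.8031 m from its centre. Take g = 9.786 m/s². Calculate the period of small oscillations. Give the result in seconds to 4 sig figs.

For a physical pendulum T = 2π√(I/(mgd)), with d = 0.80310 m from pivot to centre of mass.
I_cm = mL²/12 = 6.965 × 2.954²/12 = 5.0648 kg·m²; I = I_cm + md² = 5.0648 + 6.965 × 0.80310² = 9.5570 kg·m².
T = 2π√(9.5570/(6.965 × 9.786 × 0.80310)) = 2.625 s.

2.625 s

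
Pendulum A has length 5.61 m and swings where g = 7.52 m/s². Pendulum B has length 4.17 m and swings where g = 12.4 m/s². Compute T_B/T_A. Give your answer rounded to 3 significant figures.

0.671

T = 2π√(L/g), so T_B/T_A = √((L_B/g_B)/(L_A/g_A)) = √((4.17/12.4)/(5.61/7.52)) = 0.671.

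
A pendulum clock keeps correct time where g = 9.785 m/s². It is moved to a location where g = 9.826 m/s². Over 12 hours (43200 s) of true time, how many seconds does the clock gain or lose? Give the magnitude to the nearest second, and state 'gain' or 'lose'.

The clock's period scales as T ∝ 1/√g, so T'/T = √(9.785/9.826) = 0.997912.
In 43200 s of true time the clock registers 43200/0.997912 = 43290.4 s, so it gains 90 s.

gain 90 s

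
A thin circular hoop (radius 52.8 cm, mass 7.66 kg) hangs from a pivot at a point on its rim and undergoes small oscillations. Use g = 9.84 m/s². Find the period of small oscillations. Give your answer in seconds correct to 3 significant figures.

2.06 s

I_cm = mr² = 2.135 kg·m². The pivot is at distance d = 0.528 m from the centre of mass.
By the parallel-axis theorem, I = I_cm + md² = 2.135 + 2.135 = 4.271 kg·m².
T = 2π√(I/(mgd)) = 2π√(4.271/(7.66 × 9.84 × 0.528)) = 2.06 s.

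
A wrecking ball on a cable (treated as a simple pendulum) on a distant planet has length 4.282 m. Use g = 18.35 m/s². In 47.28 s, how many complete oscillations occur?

15

T = 2π√(L/g) = 2π√(4.282/18.35) = 3.0352 s.
Number of complete oscillations = ⌊47.28/3.0352⌋ = ⌊15.577⌋ = 15.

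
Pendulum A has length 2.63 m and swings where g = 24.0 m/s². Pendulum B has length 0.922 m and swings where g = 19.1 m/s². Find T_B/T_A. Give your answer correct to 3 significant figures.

T = 2π√(L/g), so T_B/T_A = √((L_B/g_B)/(L_A/g_A)) = √((0.922/19.1)/(2.63/24.0)) = 0.664.

0.664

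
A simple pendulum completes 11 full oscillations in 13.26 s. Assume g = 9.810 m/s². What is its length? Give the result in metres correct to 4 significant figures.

T = 13.26/11 = 1.2055 s.
From T = 2π√(L/g), L = gT²/(4π²) = 9.810 × 1.2055²/(4π²) = 0.3611 m.

0.3611 m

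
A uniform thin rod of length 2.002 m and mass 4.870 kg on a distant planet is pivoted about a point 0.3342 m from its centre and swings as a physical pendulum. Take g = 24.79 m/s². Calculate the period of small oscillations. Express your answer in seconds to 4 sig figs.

1.457 s

For a physical pendulum T = 2π√(I/(mgd)), with d = 0.33420 m from pivot to centre of mass.
I_cm = mL²/12 = 4.870 × 2.002²/12 = 1.6266 kg·m²; I = I_cm + md² = 1.6266 + 4.870 × 0.33420² = 2.1705 kg·m².
T = 2π√(2.1705/(4.870 × 24.79 × 0.33420)) = 1.457 s.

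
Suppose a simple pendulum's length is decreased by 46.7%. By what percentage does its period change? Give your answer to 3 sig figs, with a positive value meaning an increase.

-27.0%

T ∝ √L, so T'/T = √(0.5330) = 0.7301.
Percentage change in T = (0.7301 − 1) × 100% = -27.0%.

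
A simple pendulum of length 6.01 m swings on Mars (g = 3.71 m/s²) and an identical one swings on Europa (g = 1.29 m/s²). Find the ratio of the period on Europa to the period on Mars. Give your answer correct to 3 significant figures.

T ∝ 1/√g, so T₂/T₁ = √(g₁/g₂) = √(3.71/1.29) = 1.70.

1.70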